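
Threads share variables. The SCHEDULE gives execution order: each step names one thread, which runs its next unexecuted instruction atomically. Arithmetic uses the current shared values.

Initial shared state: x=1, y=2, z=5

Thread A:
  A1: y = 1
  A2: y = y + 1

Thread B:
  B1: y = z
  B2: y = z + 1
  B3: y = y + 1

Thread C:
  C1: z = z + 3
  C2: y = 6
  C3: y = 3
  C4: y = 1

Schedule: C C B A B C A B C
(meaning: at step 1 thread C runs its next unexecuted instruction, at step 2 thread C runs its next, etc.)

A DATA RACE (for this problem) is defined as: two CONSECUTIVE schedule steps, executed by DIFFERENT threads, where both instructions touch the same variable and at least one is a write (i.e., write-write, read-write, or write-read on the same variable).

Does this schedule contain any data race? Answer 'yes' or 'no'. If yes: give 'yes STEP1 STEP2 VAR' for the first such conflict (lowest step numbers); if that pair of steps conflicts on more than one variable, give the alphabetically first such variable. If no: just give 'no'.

Answer: yes 2 3 y

Derivation:
Steps 1,2: same thread (C). No race.
Steps 2,3: C(y = 6) vs B(y = z). RACE on y (W-W).
Steps 3,4: B(y = z) vs A(y = 1). RACE on y (W-W).
Steps 4,5: A(y = 1) vs B(y = z + 1). RACE on y (W-W).
Steps 5,6: B(y = z + 1) vs C(y = 3). RACE on y (W-W).
Steps 6,7: C(y = 3) vs A(y = y + 1). RACE on y (W-W).
Steps 7,8: A(y = y + 1) vs B(y = y + 1). RACE on y (W-W).
Steps 8,9: B(y = y + 1) vs C(y = 1). RACE on y (W-W).
First conflict at steps 2,3.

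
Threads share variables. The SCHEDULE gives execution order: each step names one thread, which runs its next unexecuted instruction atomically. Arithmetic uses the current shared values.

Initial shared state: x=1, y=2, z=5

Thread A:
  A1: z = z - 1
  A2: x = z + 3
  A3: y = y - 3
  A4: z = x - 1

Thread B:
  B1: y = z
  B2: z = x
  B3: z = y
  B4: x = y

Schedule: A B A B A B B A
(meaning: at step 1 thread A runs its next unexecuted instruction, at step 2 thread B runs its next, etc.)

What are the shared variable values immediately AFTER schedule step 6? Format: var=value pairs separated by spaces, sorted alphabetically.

Answer: x=7 y=1 z=1

Derivation:
Step 1: thread A executes A1 (z = z - 1). Shared: x=1 y=2 z=4. PCs: A@1 B@0
Step 2: thread B executes B1 (y = z). Shared: x=1 y=4 z=4. PCs: A@1 B@1
Step 3: thread A executes A2 (x = z + 3). Shared: x=7 y=4 z=4. PCs: A@2 B@1
Step 4: thread B executes B2 (z = x). Shared: x=7 y=4 z=7. PCs: A@2 B@2
Step 5: thread A executes A3 (y = y - 3). Shared: x=7 y=1 z=7. PCs: A@3 B@2
Step 6: thread B executes B3 (z = y). Shared: x=7 y=1 z=1. PCs: A@3 B@3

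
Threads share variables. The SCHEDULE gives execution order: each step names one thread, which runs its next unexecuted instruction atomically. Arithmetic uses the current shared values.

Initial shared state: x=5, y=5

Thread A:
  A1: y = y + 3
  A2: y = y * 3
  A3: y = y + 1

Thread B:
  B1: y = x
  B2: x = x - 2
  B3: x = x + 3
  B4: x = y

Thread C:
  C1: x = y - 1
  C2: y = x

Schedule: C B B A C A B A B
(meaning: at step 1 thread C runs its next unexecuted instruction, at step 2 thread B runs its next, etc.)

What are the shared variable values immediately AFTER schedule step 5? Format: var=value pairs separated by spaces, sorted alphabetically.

Answer: x=2 y=2

Derivation:
Step 1: thread C executes C1 (x = y - 1). Shared: x=4 y=5. PCs: A@0 B@0 C@1
Step 2: thread B executes B1 (y = x). Shared: x=4 y=4. PCs: A@0 B@1 C@1
Step 3: thread B executes B2 (x = x - 2). Shared: x=2 y=4. PCs: A@0 B@2 C@1
Step 4: thread A executes A1 (y = y + 3). Shared: x=2 y=7. PCs: A@1 B@2 C@1
Step 5: thread C executes C2 (y = x). Shared: x=2 y=2. PCs: A@1 B@2 C@2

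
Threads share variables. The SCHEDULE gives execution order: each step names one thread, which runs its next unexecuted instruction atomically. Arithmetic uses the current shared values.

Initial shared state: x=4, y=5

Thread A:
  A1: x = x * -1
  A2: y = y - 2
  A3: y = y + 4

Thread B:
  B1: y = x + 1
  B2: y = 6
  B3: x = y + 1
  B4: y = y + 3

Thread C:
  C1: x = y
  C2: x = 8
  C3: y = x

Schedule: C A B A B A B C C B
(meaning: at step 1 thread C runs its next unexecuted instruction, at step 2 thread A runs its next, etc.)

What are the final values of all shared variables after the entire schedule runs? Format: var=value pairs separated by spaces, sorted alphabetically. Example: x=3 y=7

Step 1: thread C executes C1 (x = y). Shared: x=5 y=5. PCs: A@0 B@0 C@1
Step 2: thread A executes A1 (x = x * -1). Shared: x=-5 y=5. PCs: A@1 B@0 C@1
Step 3: thread B executes B1 (y = x + 1). Shared: x=-5 y=-4. PCs: A@1 B@1 C@1
Step 4: thread A executes A2 (y = y - 2). Shared: x=-5 y=-6. PCs: A@2 B@1 C@1
Step 5: thread B executes B2 (y = 6). Shared: x=-5 y=6. PCs: A@2 B@2 C@1
Step 6: thread A executes A3 (y = y + 4). Shared: x=-5 y=10. PCs: A@3 B@2 C@1
Step 7: thread B executes B3 (x = y + 1). Shared: x=11 y=10. PCs: A@3 B@3 C@1
Step 8: thread C executes C2 (x = 8). Shared: x=8 y=10. PCs: A@3 B@3 C@2
Step 9: thread C executes C3 (y = x). Shared: x=8 y=8. PCs: A@3 B@3 C@3
Step 10: thread B executes B4 (y = y + 3). Shared: x=8 y=11. PCs: A@3 B@4 C@3

Answer: x=8 y=11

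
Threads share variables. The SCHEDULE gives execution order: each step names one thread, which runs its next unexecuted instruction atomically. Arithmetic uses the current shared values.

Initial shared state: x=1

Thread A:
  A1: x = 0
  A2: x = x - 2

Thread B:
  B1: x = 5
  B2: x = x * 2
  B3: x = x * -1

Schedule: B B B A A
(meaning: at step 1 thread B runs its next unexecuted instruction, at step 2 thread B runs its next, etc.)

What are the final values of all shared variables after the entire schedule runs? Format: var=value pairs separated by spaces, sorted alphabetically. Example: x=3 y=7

Step 1: thread B executes B1 (x = 5). Shared: x=5. PCs: A@0 B@1
Step 2: thread B executes B2 (x = x * 2). Shared: x=10. PCs: A@0 B@2
Step 3: thread B executes B3 (x = x * -1). Shared: x=-10. PCs: A@0 B@3
Step 4: thread A executes A1 (x = 0). Shared: x=0. PCs: A@1 B@3
Step 5: thread A executes A2 (x = x - 2). Shared: x=-2. PCs: A@2 B@3

Answer: x=-2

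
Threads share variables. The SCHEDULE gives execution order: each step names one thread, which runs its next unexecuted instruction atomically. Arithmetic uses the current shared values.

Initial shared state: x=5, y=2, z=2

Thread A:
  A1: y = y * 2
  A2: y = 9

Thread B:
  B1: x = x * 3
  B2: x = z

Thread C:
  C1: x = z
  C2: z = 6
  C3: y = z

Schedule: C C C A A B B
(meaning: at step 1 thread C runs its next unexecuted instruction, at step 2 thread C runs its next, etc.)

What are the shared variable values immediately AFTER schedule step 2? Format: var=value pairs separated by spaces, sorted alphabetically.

Step 1: thread C executes C1 (x = z). Shared: x=2 y=2 z=2. PCs: A@0 B@0 C@1
Step 2: thread C executes C2 (z = 6). Shared: x=2 y=2 z=6. PCs: A@0 B@0 C@2

Answer: x=2 y=2 z=6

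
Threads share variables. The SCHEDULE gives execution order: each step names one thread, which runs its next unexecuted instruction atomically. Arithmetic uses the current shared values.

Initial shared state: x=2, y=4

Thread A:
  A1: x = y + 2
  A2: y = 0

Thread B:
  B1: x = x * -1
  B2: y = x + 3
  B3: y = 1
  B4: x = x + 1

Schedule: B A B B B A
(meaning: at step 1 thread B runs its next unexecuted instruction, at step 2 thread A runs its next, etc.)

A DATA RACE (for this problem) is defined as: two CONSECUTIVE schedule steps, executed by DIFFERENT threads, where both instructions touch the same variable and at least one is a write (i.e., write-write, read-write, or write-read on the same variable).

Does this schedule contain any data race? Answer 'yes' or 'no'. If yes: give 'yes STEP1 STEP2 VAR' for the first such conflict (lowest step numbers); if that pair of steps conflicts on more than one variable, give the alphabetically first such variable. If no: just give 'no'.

Answer: yes 1 2 x

Derivation:
Steps 1,2: B(x = x * -1) vs A(x = y + 2). RACE on x (W-W).
Steps 2,3: A(x = y + 2) vs B(y = x + 3). RACE on x (W-R), y (R-W). Multiple vars; alphabetically first is x.
Steps 3,4: same thread (B). No race.
Steps 4,5: same thread (B). No race.
Steps 5,6: B(r=x,w=x) vs A(r=-,w=y). No conflict.
First conflict at steps 1,2.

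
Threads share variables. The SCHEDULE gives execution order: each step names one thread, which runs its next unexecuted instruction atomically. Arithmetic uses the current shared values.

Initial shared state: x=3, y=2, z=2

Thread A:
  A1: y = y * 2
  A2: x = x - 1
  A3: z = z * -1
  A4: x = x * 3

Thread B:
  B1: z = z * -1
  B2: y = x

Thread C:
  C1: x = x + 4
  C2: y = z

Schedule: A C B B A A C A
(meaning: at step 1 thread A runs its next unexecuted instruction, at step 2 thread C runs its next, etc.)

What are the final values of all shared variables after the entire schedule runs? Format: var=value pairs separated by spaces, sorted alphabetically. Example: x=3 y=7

Step 1: thread A executes A1 (y = y * 2). Shared: x=3 y=4 z=2. PCs: A@1 B@0 C@0
Step 2: thread C executes C1 (x = x + 4). Shared: x=7 y=4 z=2. PCs: A@1 B@0 C@1
Step 3: thread B executes B1 (z = z * -1). Shared: x=7 y=4 z=-2. PCs: A@1 B@1 C@1
Step 4: thread B executes B2 (y = x). Shared: x=7 y=7 z=-2. PCs: A@1 B@2 C@1
Step 5: thread A executes A2 (x = x - 1). Shared: x=6 y=7 z=-2. PCs: A@2 B@2 C@1
Step 6: thread A executes A3 (z = z * -1). Shared: x=6 y=7 z=2. PCs: A@3 B@2 C@1
Step 7: thread C executes C2 (y = z). Shared: x=6 y=2 z=2. PCs: A@3 B@2 C@2
Step 8: thread A executes A4 (x = x * 3). Shared: x=18 y=2 z=2. PCs: A@4 B@2 C@2

Answer: x=18 y=2 z=2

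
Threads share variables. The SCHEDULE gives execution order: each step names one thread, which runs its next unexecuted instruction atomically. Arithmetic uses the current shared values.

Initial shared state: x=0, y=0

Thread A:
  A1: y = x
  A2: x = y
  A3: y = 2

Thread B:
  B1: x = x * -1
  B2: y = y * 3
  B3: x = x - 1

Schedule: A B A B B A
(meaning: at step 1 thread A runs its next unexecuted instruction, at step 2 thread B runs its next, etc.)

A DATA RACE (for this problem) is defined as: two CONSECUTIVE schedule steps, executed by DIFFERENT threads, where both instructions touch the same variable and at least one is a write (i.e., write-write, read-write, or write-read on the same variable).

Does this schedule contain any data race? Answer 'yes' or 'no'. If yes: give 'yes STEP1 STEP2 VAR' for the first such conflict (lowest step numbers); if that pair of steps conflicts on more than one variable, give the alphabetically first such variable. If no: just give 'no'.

Answer: yes 1 2 x

Derivation:
Steps 1,2: A(y = x) vs B(x = x * -1). RACE on x (R-W).
Steps 2,3: B(x = x * -1) vs A(x = y). RACE on x (W-W).
Steps 3,4: A(x = y) vs B(y = y * 3). RACE on y (R-W).
Steps 4,5: same thread (B). No race.
Steps 5,6: B(r=x,w=x) vs A(r=-,w=y). No conflict.
First conflict at steps 1,2.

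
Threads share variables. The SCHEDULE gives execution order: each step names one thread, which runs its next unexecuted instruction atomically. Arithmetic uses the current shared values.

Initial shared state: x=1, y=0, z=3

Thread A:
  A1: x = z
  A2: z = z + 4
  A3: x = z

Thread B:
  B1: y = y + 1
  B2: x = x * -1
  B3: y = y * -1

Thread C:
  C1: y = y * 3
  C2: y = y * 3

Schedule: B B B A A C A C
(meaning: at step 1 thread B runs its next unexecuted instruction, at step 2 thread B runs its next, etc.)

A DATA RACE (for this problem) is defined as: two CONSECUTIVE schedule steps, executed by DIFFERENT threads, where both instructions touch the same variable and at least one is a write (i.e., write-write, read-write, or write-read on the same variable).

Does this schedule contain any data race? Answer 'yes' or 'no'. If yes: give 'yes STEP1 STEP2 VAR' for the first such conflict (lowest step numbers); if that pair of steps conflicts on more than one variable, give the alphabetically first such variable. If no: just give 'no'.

Answer: no

Derivation:
Steps 1,2: same thread (B). No race.
Steps 2,3: same thread (B). No race.
Steps 3,4: B(r=y,w=y) vs A(r=z,w=x). No conflict.
Steps 4,5: same thread (A). No race.
Steps 5,6: A(r=z,w=z) vs C(r=y,w=y). No conflict.
Steps 6,7: C(r=y,w=y) vs A(r=z,w=x). No conflict.
Steps 7,8: A(r=z,w=x) vs C(r=y,w=y). No conflict.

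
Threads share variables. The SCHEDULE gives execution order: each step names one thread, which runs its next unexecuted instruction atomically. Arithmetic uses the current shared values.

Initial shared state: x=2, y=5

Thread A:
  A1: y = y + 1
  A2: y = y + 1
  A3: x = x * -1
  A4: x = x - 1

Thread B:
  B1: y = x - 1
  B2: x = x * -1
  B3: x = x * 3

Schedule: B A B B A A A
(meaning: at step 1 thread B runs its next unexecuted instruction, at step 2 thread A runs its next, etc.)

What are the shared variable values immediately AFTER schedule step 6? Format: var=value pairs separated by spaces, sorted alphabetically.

Answer: x=6 y=3

Derivation:
Step 1: thread B executes B1 (y = x - 1). Shared: x=2 y=1. PCs: A@0 B@1
Step 2: thread A executes A1 (y = y + 1). Shared: x=2 y=2. PCs: A@1 B@1
Step 3: thread B executes B2 (x = x * -1). Shared: x=-2 y=2. PCs: A@1 B@2
Step 4: thread B executes B3 (x = x * 3). Shared: x=-6 y=2. PCs: A@1 B@3
Step 5: thread A executes A2 (y = y + 1). Shared: x=-6 y=3. PCs: A@2 B@3
Step 6: thread A executes A3 (x = x * -1). Shared: x=6 y=3. PCs: A@3 B@3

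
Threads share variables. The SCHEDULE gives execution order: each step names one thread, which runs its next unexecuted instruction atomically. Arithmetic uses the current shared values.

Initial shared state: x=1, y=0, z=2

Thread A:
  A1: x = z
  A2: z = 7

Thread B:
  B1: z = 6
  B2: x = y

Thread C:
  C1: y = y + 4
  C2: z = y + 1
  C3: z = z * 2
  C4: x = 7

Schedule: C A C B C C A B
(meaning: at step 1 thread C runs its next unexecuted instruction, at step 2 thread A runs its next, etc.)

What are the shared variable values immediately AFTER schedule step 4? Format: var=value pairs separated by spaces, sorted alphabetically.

Step 1: thread C executes C1 (y = y + 4). Shared: x=1 y=4 z=2. PCs: A@0 B@0 C@1
Step 2: thread A executes A1 (x = z). Shared: x=2 y=4 z=2. PCs: A@1 B@0 C@1
Step 3: thread C executes C2 (z = y + 1). Shared: x=2 y=4 z=5. PCs: A@1 B@0 C@2
Step 4: thread B executes B1 (z = 6). Shared: x=2 y=4 z=6. PCs: A@1 B@1 C@2

Answer: x=2 y=4 z=6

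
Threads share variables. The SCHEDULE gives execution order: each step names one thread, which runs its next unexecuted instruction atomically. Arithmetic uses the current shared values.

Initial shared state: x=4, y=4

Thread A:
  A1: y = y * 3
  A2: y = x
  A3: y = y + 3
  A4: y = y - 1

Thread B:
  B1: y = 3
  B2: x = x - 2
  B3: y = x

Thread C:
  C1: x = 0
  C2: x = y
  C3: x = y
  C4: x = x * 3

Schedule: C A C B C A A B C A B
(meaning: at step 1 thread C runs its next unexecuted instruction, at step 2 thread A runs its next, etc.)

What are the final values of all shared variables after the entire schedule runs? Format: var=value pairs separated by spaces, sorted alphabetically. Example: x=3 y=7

Answer: x=3 y=3

Derivation:
Step 1: thread C executes C1 (x = 0). Shared: x=0 y=4. PCs: A@0 B@0 C@1
Step 2: thread A executes A1 (y = y * 3). Shared: x=0 y=12. PCs: A@1 B@0 C@1
Step 3: thread C executes C2 (x = y). Shared: x=12 y=12. PCs: A@1 B@0 C@2
Step 4: thread B executes B1 (y = 3). Shared: x=12 y=3. PCs: A@1 B@1 C@2
Step 5: thread C executes C3 (x = y). Shared: x=3 y=3. PCs: A@1 B@1 C@3
Step 6: thread A executes A2 (y = x). Shared: x=3 y=3. PCs: A@2 B@1 C@3
Step 7: thread A executes A3 (y = y + 3). Shared: x=3 y=6. PCs: A@3 B@1 C@3
Step 8: thread B executes B2 (x = x - 2). Shared: x=1 y=6. PCs: A@3 B@2 C@3
Step 9: thread C executes C4 (x = x * 3). Shared: x=3 y=6. PCs: A@3 B@2 C@4
Step 10: thread A executes A4 (y = y - 1). Shared: x=3 y=5. PCs: A@4 B@2 C@4
Step 11: thread B executes B3 (y = x). Shared: x=3 y=3. PCs: A@4 B@3 C@4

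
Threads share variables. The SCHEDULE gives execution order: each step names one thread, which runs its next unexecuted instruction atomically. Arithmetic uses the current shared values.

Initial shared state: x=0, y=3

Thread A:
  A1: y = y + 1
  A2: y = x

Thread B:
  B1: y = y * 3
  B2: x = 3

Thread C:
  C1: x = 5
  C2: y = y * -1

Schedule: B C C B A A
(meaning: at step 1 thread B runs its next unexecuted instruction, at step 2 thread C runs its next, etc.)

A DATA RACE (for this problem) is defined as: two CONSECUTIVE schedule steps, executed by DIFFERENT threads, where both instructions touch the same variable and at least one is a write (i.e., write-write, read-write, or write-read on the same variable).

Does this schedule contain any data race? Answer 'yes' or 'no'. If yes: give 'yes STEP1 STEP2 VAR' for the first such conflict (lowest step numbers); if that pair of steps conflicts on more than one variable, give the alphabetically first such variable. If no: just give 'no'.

Steps 1,2: B(r=y,w=y) vs C(r=-,w=x). No conflict.
Steps 2,3: same thread (C). No race.
Steps 3,4: C(r=y,w=y) vs B(r=-,w=x). No conflict.
Steps 4,5: B(r=-,w=x) vs A(r=y,w=y). No conflict.
Steps 5,6: same thread (A). No race.

Answer: no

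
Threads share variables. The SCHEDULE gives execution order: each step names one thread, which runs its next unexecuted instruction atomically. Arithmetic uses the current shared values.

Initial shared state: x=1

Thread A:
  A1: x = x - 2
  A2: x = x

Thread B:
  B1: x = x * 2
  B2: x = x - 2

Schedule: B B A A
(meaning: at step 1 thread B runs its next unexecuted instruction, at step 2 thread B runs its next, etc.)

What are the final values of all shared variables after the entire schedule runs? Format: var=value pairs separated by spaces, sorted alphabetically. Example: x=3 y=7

Answer: x=-2

Derivation:
Step 1: thread B executes B1 (x = x * 2). Shared: x=2. PCs: A@0 B@1
Step 2: thread B executes B2 (x = x - 2). Shared: x=0. PCs: A@0 B@2
Step 3: thread A executes A1 (x = x - 2). Shared: x=-2. PCs: A@1 B@2
Step 4: thread A executes A2 (x = x). Shared: x=-2. PCs: A@2 B@2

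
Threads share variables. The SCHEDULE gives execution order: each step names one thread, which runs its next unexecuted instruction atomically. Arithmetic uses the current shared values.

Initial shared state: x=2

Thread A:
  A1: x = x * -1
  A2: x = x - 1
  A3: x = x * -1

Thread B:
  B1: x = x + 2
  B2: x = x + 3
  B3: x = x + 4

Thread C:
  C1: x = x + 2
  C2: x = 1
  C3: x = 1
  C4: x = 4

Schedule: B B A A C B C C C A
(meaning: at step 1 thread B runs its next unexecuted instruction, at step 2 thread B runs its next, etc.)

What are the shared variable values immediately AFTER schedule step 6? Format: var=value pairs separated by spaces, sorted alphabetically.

Answer: x=-2

Derivation:
Step 1: thread B executes B1 (x = x + 2). Shared: x=4. PCs: A@0 B@1 C@0
Step 2: thread B executes B2 (x = x + 3). Shared: x=7. PCs: A@0 B@2 C@0
Step 3: thread A executes A1 (x = x * -1). Shared: x=-7. PCs: A@1 B@2 C@0
Step 4: thread A executes A2 (x = x - 1). Shared: x=-8. PCs: A@2 B@2 C@0
Step 5: thread C executes C1 (x = x + 2). Shared: x=-6. PCs: A@2 B@2 C@1
Step 6: thread B executes B3 (x = x + 4). Shared: x=-2. PCs: A@2 B@3 C@1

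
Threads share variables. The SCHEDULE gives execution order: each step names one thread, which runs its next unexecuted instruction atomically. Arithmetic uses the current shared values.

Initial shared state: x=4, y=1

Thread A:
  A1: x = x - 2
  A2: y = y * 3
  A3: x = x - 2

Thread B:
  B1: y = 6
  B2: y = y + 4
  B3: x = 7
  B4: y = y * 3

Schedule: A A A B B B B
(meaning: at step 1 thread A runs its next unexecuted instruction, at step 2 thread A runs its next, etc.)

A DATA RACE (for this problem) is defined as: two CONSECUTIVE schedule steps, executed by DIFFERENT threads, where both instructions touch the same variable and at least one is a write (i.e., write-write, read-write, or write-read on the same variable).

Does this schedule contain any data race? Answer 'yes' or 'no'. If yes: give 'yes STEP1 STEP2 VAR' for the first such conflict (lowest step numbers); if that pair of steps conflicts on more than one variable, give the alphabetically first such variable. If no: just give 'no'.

Answer: no

Derivation:
Steps 1,2: same thread (A). No race.
Steps 2,3: same thread (A). No race.
Steps 3,4: A(r=x,w=x) vs B(r=-,w=y). No conflict.
Steps 4,5: same thread (B). No race.
Steps 5,6: same thread (B). No race.
Steps 6,7: same thread (B). No race.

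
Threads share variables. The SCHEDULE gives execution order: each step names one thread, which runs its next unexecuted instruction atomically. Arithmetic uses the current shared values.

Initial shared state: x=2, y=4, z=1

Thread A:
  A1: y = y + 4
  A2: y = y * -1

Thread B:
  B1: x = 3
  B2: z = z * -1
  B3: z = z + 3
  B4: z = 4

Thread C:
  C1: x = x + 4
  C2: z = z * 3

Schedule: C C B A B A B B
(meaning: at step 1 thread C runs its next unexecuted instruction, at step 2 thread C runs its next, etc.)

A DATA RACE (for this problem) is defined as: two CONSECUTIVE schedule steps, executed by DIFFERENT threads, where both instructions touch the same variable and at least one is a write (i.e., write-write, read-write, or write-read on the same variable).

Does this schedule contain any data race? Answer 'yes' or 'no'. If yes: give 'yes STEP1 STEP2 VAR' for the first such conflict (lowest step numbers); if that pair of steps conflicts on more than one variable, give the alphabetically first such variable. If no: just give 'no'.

Answer: no

Derivation:
Steps 1,2: same thread (C). No race.
Steps 2,3: C(r=z,w=z) vs B(r=-,w=x). No conflict.
Steps 3,4: B(r=-,w=x) vs A(r=y,w=y). No conflict.
Steps 4,5: A(r=y,w=y) vs B(r=z,w=z). No conflict.
Steps 5,6: B(r=z,w=z) vs A(r=y,w=y). No conflict.
Steps 6,7: A(r=y,w=y) vs B(r=z,w=z). No conflict.
Steps 7,8: same thread (B). No race.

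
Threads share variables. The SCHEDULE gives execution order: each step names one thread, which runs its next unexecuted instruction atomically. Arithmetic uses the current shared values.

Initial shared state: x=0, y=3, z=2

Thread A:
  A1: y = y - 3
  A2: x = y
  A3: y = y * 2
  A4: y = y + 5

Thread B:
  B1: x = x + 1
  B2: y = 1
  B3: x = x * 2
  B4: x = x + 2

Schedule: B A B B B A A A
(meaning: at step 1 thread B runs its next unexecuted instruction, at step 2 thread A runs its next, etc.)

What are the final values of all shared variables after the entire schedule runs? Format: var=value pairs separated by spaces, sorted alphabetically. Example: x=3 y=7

Step 1: thread B executes B1 (x = x + 1). Shared: x=1 y=3 z=2. PCs: A@0 B@1
Step 2: thread A executes A1 (y = y - 3). Shared: x=1 y=0 z=2. PCs: A@1 B@1
Step 3: thread B executes B2 (y = 1). Shared: x=1 y=1 z=2. PCs: A@1 B@2
Step 4: thread B executes B3 (x = x * 2). Shared: x=2 y=1 z=2. PCs: A@1 B@3
Step 5: thread B executes B4 (x = x + 2). Shared: x=4 y=1 z=2. PCs: A@1 B@4
Step 6: thread A executes A2 (x = y). Shared: x=1 y=1 z=2. PCs: A@2 B@4
Step 7: thread A executes A3 (y = y * 2). Shared: x=1 y=2 z=2. PCs: A@3 B@4
Step 8: thread A executes A4 (y = y + 5). Shared: x=1 y=7 z=2. PCs: A@4 B@4

Answer: x=1 y=7 z=2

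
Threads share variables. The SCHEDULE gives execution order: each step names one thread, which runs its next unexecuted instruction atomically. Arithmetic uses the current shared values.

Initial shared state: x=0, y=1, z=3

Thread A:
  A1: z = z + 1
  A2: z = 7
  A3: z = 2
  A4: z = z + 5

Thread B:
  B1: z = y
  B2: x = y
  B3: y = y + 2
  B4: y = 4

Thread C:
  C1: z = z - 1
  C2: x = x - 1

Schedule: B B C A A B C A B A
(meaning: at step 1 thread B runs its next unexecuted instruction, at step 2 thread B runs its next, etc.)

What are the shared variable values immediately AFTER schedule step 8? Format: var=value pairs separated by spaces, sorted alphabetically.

Step 1: thread B executes B1 (z = y). Shared: x=0 y=1 z=1. PCs: A@0 B@1 C@0
Step 2: thread B executes B2 (x = y). Shared: x=1 y=1 z=1. PCs: A@0 B@2 C@0
Step 3: thread C executes C1 (z = z - 1). Shared: x=1 y=1 z=0. PCs: A@0 B@2 C@1
Step 4: thread A executes A1 (z = z + 1). Shared: x=1 y=1 z=1. PCs: A@1 B@2 C@1
Step 5: thread A executes A2 (z = 7). Shared: x=1 y=1 z=7. PCs: A@2 B@2 C@1
Step 6: thread B executes B3 (y = y + 2). Shared: x=1 y=3 z=7. PCs: A@2 B@3 C@1
Step 7: thread C executes C2 (x = x - 1). Shared: x=0 y=3 z=7. PCs: A@2 B@3 C@2
Step 8: thread A executes A3 (z = 2). Shared: x=0 y=3 z=2. PCs: A@3 B@3 C@2

Answer: x=0 y=3 z=2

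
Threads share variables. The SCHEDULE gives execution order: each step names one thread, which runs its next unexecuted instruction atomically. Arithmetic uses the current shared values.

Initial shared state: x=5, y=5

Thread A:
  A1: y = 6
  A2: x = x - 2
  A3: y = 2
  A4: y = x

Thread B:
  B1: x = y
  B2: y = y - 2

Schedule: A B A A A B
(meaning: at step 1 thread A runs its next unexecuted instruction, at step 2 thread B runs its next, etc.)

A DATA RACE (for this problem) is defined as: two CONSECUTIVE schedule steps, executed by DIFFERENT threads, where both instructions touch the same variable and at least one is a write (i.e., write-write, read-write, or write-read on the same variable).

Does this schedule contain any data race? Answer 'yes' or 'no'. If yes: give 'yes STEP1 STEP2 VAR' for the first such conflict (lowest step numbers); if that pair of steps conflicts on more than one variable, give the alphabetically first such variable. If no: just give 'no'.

Steps 1,2: A(y = 6) vs B(x = y). RACE on y (W-R).
Steps 2,3: B(x = y) vs A(x = x - 2). RACE on x (W-W).
Steps 3,4: same thread (A). No race.
Steps 4,5: same thread (A). No race.
Steps 5,6: A(y = x) vs B(y = y - 2). RACE on y (W-W).
First conflict at steps 1,2.

Answer: yes 1 2 y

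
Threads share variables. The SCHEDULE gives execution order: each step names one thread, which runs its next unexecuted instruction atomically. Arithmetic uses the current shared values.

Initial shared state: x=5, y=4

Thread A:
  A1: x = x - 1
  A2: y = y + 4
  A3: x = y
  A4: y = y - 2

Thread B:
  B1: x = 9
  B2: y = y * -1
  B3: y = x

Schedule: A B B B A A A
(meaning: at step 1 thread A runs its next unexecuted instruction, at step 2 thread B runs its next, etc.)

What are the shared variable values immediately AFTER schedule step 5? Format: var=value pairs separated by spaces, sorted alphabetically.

Answer: x=9 y=13

Derivation:
Step 1: thread A executes A1 (x = x - 1). Shared: x=4 y=4. PCs: A@1 B@0
Step 2: thread B executes B1 (x = 9). Shared: x=9 y=4. PCs: A@1 B@1
Step 3: thread B executes B2 (y = y * -1). Shared: x=9 y=-4. PCs: A@1 B@2
Step 4: thread B executes B3 (y = x). Shared: x=9 y=9. PCs: A@1 B@3
Step 5: thread A executes A2 (y = y + 4). Shared: x=9 y=13. PCs: A@2 B@3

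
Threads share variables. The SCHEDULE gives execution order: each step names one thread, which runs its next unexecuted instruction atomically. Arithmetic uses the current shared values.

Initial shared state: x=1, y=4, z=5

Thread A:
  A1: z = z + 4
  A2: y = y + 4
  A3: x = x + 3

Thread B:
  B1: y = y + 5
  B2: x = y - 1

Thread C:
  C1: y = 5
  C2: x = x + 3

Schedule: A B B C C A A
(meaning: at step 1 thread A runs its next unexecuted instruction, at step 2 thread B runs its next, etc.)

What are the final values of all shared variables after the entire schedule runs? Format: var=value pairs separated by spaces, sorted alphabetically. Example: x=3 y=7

Answer: x=14 y=9 z=9

Derivation:
Step 1: thread A executes A1 (z = z + 4). Shared: x=1 y=4 z=9. PCs: A@1 B@0 C@0
Step 2: thread B executes B1 (y = y + 5). Shared: x=1 y=9 z=9. PCs: A@1 B@1 C@0
Step 3: thread B executes B2 (x = y - 1). Shared: x=8 y=9 z=9. PCs: A@1 B@2 C@0
Step 4: thread C executes C1 (y = 5). Shared: x=8 y=5 z=9. PCs: A@1 B@2 C@1
Step 5: thread C executes C2 (x = x + 3). Shared: x=11 y=5 z=9. PCs: A@1 B@2 C@2
Step 6: thread A executes A2 (y = y + 4). Shared: x=11 y=9 z=9. PCs: A@2 B@2 C@2
Step 7: thread A executes A3 (x = x + 3). Shared: x=14 y=9 z=9. PCs: A@3 B@2 C@2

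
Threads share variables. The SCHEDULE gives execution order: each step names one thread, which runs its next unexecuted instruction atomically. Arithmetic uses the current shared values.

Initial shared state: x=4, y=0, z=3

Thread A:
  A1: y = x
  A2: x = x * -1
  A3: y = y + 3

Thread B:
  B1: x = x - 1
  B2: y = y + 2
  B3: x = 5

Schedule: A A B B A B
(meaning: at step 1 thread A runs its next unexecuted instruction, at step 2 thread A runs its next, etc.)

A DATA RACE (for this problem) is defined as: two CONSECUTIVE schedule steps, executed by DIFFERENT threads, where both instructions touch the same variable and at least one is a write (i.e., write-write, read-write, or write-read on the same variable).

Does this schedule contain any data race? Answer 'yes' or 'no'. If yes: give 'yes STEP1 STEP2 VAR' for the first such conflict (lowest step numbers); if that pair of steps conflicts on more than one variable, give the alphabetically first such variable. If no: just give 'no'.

Answer: yes 2 3 x

Derivation:
Steps 1,2: same thread (A). No race.
Steps 2,3: A(x = x * -1) vs B(x = x - 1). RACE on x (W-W).
Steps 3,4: same thread (B). No race.
Steps 4,5: B(y = y + 2) vs A(y = y + 3). RACE on y (W-W).
Steps 5,6: A(r=y,w=y) vs B(r=-,w=x). No conflict.
First conflict at steps 2,3.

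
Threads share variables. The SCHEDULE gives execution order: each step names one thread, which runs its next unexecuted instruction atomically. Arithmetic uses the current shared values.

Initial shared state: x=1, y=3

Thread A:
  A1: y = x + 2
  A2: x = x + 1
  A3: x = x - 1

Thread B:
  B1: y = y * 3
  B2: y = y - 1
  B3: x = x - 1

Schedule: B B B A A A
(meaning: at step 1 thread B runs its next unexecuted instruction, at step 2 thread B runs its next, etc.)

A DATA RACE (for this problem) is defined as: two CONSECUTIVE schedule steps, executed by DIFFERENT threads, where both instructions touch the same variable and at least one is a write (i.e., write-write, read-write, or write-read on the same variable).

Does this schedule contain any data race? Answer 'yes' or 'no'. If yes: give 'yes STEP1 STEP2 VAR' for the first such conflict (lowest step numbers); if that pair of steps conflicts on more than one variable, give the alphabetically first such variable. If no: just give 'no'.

Steps 1,2: same thread (B). No race.
Steps 2,3: same thread (B). No race.
Steps 3,4: B(x = x - 1) vs A(y = x + 2). RACE on x (W-R).
Steps 4,5: same thread (A). No race.
Steps 5,6: same thread (A). No race.
First conflict at steps 3,4.

Answer: yes 3 4 x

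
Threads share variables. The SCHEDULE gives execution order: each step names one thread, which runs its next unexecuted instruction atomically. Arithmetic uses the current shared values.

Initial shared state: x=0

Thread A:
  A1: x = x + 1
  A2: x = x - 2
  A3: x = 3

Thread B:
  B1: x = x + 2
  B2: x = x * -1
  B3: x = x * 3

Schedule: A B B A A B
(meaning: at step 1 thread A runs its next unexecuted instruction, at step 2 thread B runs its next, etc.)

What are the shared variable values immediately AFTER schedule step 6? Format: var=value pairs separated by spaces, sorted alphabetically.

Step 1: thread A executes A1 (x = x + 1). Shared: x=1. PCs: A@1 B@0
Step 2: thread B executes B1 (x = x + 2). Shared: x=3. PCs: A@1 B@1
Step 3: thread B executes B2 (x = x * -1). Shared: x=-3. PCs: A@1 B@2
Step 4: thread A executes A2 (x = x - 2). Shared: x=-5. PCs: A@2 B@2
Step 5: thread A executes A3 (x = 3). Shared: x=3. PCs: A@3 B@2
Step 6: thread B executes B3 (x = x * 3). Shared: x=9. PCs: A@3 B@3

Answer: x=9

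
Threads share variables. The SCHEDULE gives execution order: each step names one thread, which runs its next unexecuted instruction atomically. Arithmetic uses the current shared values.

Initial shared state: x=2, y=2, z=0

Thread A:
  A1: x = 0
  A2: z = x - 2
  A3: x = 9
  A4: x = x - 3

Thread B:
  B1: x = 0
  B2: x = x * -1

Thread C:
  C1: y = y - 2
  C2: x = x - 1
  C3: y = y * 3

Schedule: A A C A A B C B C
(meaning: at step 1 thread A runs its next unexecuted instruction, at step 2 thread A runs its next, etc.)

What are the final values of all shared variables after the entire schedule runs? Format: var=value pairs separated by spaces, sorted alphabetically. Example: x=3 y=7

Answer: x=1 y=0 z=-2

Derivation:
Step 1: thread A executes A1 (x = 0). Shared: x=0 y=2 z=0. PCs: A@1 B@0 C@0
Step 2: thread A executes A2 (z = x - 2). Shared: x=0 y=2 z=-2. PCs: A@2 B@0 C@0
Step 3: thread C executes C1 (y = y - 2). Shared: x=0 y=0 z=-2. PCs: A@2 B@0 C@1
Step 4: thread A executes A3 (x = 9). Shared: x=9 y=0 z=-2. PCs: A@3 B@0 C@1
Step 5: thread A executes A4 (x = x - 3). Shared: x=6 y=0 z=-2. PCs: A@4 B@0 C@1
Step 6: thread B executes B1 (x = 0). Shared: x=0 y=0 z=-2. PCs: A@4 B@1 C@1
Step 7: thread C executes C2 (x = x - 1). Shared: x=-1 y=0 z=-2. PCs: A@4 B@1 C@2
Step 8: thread B executes B2 (x = x * -1). Shared: x=1 y=0 z=-2. PCs: A@4 B@2 C@2
Step 9: thread C executes C3 (y = y * 3). Shared: x=1 y=0 z=-2. PCs: A@4 B@2 C@3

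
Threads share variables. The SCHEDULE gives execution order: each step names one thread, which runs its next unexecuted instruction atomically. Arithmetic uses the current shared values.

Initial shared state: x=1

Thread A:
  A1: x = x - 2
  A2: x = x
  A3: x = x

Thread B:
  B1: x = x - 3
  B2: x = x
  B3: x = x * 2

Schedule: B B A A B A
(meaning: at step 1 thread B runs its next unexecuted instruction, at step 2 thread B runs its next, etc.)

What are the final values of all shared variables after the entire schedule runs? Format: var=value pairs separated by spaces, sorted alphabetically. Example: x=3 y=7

Step 1: thread B executes B1 (x = x - 3). Shared: x=-2. PCs: A@0 B@1
Step 2: thread B executes B2 (x = x). Shared: x=-2. PCs: A@0 B@2
Step 3: thread A executes A1 (x = x - 2). Shared: x=-4. PCs: A@1 B@2
Step 4: thread A executes A2 (x = x). Shared: x=-4. PCs: A@2 B@2
Step 5: thread B executes B3 (x = x * 2). Shared: x=-8. PCs: A@2 B@3
Step 6: thread A executes A3 (x = x). Shared: x=-8. PCs: A@3 B@3

Answer: x=-8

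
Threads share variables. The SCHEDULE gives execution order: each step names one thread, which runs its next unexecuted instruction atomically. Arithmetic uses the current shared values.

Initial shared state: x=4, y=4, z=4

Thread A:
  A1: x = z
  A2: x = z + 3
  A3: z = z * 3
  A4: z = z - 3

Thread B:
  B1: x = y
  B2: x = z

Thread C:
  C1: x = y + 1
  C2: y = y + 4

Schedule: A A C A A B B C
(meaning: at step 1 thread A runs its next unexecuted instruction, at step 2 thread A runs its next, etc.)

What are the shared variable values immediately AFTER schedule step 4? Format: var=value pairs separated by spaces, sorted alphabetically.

Step 1: thread A executes A1 (x = z). Shared: x=4 y=4 z=4. PCs: A@1 B@0 C@0
Step 2: thread A executes A2 (x = z + 3). Shared: x=7 y=4 z=4. PCs: A@2 B@0 C@0
Step 3: thread C executes C1 (x = y + 1). Shared: x=5 y=4 z=4. PCs: A@2 B@0 C@1
Step 4: thread A executes A3 (z = z * 3). Shared: x=5 y=4 z=12. PCs: A@3 B@0 C@1

Answer: x=5 y=4 z=12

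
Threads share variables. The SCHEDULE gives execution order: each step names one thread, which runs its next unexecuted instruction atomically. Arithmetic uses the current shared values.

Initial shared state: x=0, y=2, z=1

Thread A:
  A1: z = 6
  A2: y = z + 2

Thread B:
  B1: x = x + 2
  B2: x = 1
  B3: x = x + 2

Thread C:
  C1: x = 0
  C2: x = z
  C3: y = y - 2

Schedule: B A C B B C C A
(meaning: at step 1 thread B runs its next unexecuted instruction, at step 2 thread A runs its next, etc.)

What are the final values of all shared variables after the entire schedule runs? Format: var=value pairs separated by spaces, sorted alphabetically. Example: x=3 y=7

Answer: x=6 y=8 z=6

Derivation:
Step 1: thread B executes B1 (x = x + 2). Shared: x=2 y=2 z=1. PCs: A@0 B@1 C@0
Step 2: thread A executes A1 (z = 6). Shared: x=2 y=2 z=6. PCs: A@1 B@1 C@0
Step 3: thread C executes C1 (x = 0). Shared: x=0 y=2 z=6. PCs: A@1 B@1 C@1
Step 4: thread B executes B2 (x = 1). Shared: x=1 y=2 z=6. PCs: A@1 B@2 C@1
Step 5: thread B executes B3 (x = x + 2). Shared: x=3 y=2 z=6. PCs: A@1 B@3 C@1
Step 6: thread C executes C2 (x = z). Shared: x=6 y=2 z=6. PCs: A@1 B@3 C@2
Step 7: thread C executes C3 (y = y - 2). Shared: x=6 y=0 z=6. PCs: A@1 B@3 C@3
Step 8: thread A executes A2 (y = z + 2). Shared: x=6 y=8 z=6. PCs: A@2 B@3 C@3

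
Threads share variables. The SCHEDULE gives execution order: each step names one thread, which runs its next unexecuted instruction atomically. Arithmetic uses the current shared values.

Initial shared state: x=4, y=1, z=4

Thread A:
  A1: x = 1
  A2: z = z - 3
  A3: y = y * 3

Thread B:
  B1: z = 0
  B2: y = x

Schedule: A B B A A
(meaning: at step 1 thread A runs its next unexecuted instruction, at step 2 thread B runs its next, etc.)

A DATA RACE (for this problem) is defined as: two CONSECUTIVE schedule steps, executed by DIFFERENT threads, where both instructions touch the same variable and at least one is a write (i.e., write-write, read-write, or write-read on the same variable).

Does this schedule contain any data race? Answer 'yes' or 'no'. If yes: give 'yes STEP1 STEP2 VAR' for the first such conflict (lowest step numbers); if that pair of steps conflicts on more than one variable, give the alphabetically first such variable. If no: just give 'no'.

Answer: no

Derivation:
Steps 1,2: A(r=-,w=x) vs B(r=-,w=z). No conflict.
Steps 2,3: same thread (B). No race.
Steps 3,4: B(r=x,w=y) vs A(r=z,w=z). No conflict.
Steps 4,5: same thread (A). No race.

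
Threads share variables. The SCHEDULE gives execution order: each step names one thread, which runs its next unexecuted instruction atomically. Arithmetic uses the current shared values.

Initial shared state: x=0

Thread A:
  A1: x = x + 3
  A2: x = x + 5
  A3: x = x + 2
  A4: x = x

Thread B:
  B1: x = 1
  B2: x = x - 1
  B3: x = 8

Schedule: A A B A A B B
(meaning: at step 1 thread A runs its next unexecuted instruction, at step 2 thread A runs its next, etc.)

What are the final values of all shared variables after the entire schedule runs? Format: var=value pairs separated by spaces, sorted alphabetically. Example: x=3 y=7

Answer: x=8

Derivation:
Step 1: thread A executes A1 (x = x + 3). Shared: x=3. PCs: A@1 B@0
Step 2: thread A executes A2 (x = x + 5). Shared: x=8. PCs: A@2 B@0
Step 3: thread B executes B1 (x = 1). Shared: x=1. PCs: A@2 B@1
Step 4: thread A executes A3 (x = x + 2). Shared: x=3. PCs: A@3 B@1
Step 5: thread A executes A4 (x = x). Shared: x=3. PCs: A@4 B@1
Step 6: thread B executes B2 (x = x - 1). Shared: x=2. PCs: A@4 B@2
Step 7: thread B executes B3 (x = 8). Shared: x=8. PCs: A@4 B@3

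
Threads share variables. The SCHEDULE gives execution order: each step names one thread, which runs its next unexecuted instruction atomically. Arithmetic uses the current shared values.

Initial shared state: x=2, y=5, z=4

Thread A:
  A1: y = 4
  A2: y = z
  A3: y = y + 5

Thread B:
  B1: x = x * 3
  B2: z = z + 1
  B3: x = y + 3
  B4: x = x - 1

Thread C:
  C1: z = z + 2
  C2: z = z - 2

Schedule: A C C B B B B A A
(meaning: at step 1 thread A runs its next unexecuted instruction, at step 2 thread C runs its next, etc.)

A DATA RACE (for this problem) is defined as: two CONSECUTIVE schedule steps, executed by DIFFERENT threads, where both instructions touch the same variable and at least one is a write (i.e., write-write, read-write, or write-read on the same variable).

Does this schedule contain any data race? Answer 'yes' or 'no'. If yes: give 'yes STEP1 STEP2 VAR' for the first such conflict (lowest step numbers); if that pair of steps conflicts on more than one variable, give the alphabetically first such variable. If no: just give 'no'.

Answer: no

Derivation:
Steps 1,2: A(r=-,w=y) vs C(r=z,w=z). No conflict.
Steps 2,3: same thread (C). No race.
Steps 3,4: C(r=z,w=z) vs B(r=x,w=x). No conflict.
Steps 4,5: same thread (B). No race.
Steps 5,6: same thread (B). No race.
Steps 6,7: same thread (B). No race.
Steps 7,8: B(r=x,w=x) vs A(r=z,w=y). No conflict.
Steps 8,9: same thread (A). No race.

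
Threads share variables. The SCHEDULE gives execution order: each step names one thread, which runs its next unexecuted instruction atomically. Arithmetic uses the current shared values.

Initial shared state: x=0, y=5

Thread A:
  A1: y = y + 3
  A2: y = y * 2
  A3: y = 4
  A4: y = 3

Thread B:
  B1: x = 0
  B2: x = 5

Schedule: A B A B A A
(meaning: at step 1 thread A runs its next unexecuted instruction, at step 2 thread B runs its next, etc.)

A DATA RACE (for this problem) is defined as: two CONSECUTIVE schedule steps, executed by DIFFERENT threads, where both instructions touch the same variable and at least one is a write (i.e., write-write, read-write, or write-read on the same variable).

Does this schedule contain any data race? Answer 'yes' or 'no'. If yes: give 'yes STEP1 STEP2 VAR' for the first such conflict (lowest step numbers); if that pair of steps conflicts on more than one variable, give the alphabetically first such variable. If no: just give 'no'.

Steps 1,2: A(r=y,w=y) vs B(r=-,w=x). No conflict.
Steps 2,3: B(r=-,w=x) vs A(r=y,w=y). No conflict.
Steps 3,4: A(r=y,w=y) vs B(r=-,w=x). No conflict.
Steps 4,5: B(r=-,w=x) vs A(r=-,w=y). No conflict.
Steps 5,6: same thread (A). No race.

Answer: no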